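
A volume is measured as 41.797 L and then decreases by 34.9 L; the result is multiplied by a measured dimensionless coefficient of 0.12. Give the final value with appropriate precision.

41.797 L − 34.9 L = 6.897 L; the difference is limited to 1 decimal place (2 s.f.).
Carrying full precision, 6.897 × 0.12 = 0.82764 L; 0.12 has 2 s.f., so the result keeps min(2, 2) = 2 s.f.
Rounded to 2 significant figures: 0.83 L.

0.83 L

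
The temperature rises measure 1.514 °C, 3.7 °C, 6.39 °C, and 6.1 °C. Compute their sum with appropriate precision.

17.7 °C

1.514 °C + 3.7 °C + 6.39 °C + 6.1 °C = 17.704 °C.
Addition/subtraction keeps the fewest decimal places: 1.514 → 3 decimal places, 3.7 → 1 decimal place, 6.39 → 2 decimal places, 6.1 → 1 decimal place; limit is 1.
Rounded to 1 decimal place: 17.7 °C.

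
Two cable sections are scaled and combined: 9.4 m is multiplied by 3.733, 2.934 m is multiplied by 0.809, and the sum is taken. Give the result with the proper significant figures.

9.4 × 3.733 = 35.0902 → 35 m (2 s.f., last digit at the 10^0 place).
2.934 × 0.809 = 2.373606 → 2.37 m (3 s.f., last digit at the 10^-2 place).
Sum: 37.463806 m; keep the coarser place, 10^0.
Result: 37 m.

37 m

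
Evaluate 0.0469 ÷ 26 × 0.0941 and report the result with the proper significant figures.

0.0469 ÷ 26 × 0.0941 = 0.000169741923077…
Multiplication/division keeps the fewest significant figures: 0.0469 → 3 s.f., 26 → 2 s.f., 0.0941 → 3 s.f.; limit is 2.
Rounded to 2 significant figures: 1.7 × 10⁻⁴.

1.7 × 10⁻⁴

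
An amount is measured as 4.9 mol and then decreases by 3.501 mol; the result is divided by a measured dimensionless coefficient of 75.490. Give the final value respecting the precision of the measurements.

0.019 mol

4.9 mol − 3.501 mol = 1.399 mol; the difference is limited to 1 decimal place (2 s.f.).
Carrying full precision, 1.399 ÷ 75.490 = 0.0185322559279… mol; 75.490 has 5 s.f., so the result keeps min(2, 5) = 2 s.f.
Rounded to 2 significant figures: 0.019 mol.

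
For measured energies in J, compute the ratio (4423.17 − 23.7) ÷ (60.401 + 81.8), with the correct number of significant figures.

30.94

4423.17 − 23.7 = 4399.47, limited to 1 d.p. → 5 s.f.; 60.401 + 81.8 = 142.201, limited to 1 d.p. → 4 s.f.
Carrying full precision, 4399.47 ÷ 142.201 = 30.9383900254…; keep min(5, 4) = 4 s.f.
Rounded to 4 significant figures: 30.94.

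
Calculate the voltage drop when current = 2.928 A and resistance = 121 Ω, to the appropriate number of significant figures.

354 V

voltage drop = 2.928 A × 121 Ω = 354.288 V.
2.928 has 4 significant figures; 121 has 3.
Division/multiplication keeps the fewest: 3 significant figures.
Rounded: 354 V.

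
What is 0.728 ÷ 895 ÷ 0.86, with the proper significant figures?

9.5 × 10^-4

0.728 ÷ 895 ÷ 0.86 = 0.000945823047941…
Multiplication/division keeps the fewest significant figures: 0.728 → 3 s.f., 895 → 3 s.f., 0.86 → 2 s.f.; limit is 2.
Rounded to 2 significant figures: 9.5 × 10^-4.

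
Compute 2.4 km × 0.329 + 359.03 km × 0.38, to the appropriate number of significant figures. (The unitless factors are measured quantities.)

2.4 × 0.329 = 0.7896 → 0.79 km (2 s.f., last digit at the 10^-2 place).
359.03 × 0.38 = 136.4314 → 1.4 × 10^2 km (2 s.f., last digit at the 10^1 place).
Sum: 137.221 km; keep the coarser place, 10^1.
Result: 1.4 × 10^2 km.

1.4 × 10^2 km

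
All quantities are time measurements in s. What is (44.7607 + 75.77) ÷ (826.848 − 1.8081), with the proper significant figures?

0.14609

44.7607 + 75.77 = 120.5307, limited to 2 d.p. → 5 s.f.; 826.848 − 1.8081 = 825.0399, limited to 3 d.p. → 6 s.f.
Carrying full precision, 120.5307 ÷ 825.0399 = 0.146090752702…; keep min(5, 6) = 5 s.f.
Rounded to 5 significant figures: 0.14609.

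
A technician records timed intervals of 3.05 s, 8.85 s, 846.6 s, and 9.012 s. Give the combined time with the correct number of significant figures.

3.05 s + 8.85 s + 846.6 s + 9.012 s = 867.512 s.
Addition/subtraction keeps the fewest decimal places: 3.05 → 2 decimal places, 8.85 → 2 decimal places, 846.6 → 1 decimal place, 9.012 → 3 decimal places; limit is 1.
Rounded to 1 decimal place: 867.5 s.

867.5 s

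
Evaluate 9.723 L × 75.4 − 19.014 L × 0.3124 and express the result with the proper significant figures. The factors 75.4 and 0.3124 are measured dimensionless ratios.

727 L

9.723 × 75.4 = 733.1142 → 733 L (3 s.f., last digit at the 10^0 place).
19.014 × 0.3124 = 5.9399736 → 5.940 L (4 s.f., last digit at the 10^-3 place).
Difference: 727.1742264 L; keep the coarser place, 10^0.
Result: 727 L.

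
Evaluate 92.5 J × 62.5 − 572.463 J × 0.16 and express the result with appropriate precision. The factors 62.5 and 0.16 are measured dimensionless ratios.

92.5 × 62.5 = 5781.25 → 5.78 × 10³ J (3 s.f., last digit at the 10^1 place).
572.463 × 0.16 = 91.59408 → 92 J (2 s.f., last digit at the 10^0 place).
Difference: 5689.65592 J; keep the coarser place, 10^1.
Result: 5.69 × 10³ J.

5.69 × 10³ J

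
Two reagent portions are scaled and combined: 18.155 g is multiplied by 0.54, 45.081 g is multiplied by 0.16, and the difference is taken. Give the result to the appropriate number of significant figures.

2.6 g

18.155 × 0.54 = 9.8037 → 9.8 g (2 s.f., last digit at the 10^-1 place).
45.081 × 0.16 = 7.21296 → 7.2 g (2 s.f., last digit at the 10^-1 place).
Difference: 2.59074 g; keep the coarser place, 10^-1.
Result: 2.6 g.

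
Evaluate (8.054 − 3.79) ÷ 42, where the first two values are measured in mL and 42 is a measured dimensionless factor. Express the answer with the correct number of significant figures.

0.10 mL

8.054 mL − 3.79 mL = 4.264 mL; the difference is limited to 2 decimal places (3 s.f.).
Carrying full precision, 4.264 ÷ 42 = 0.101523809524… mL; 42 has 2 s.f., so the result keeps min(3, 2) = 2 s.f.
Rounded to 2 significant figures: 0.10 mL.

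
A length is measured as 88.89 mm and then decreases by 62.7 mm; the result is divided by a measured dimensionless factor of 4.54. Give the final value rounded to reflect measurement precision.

5.77 mm

88.89 mm − 62.7 mm = 26.19 mm; the difference is limited to 1 decimal place (3 s.f.).
Carrying full precision, 26.19 ÷ 4.54 = 5.76872246696… mm; 4.54 has 3 s.f., so the result keeps min(3, 3) = 3 s.f.
Rounded to 3 significant figures: 5.77 mm.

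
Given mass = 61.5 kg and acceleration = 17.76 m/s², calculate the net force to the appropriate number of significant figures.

net force = 61.5 kg × 17.76 m/s² = 1092.24 N.
61.5 has 3 significant figures; 17.76 has 4.
Division/multiplication keeps the fewest: 3 significant figures.
Rounded: 1.09 × 10^3 N.

1.09 × 10^3 N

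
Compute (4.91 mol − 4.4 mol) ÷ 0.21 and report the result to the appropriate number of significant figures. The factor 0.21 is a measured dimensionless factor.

2 mol

4.91 mol − 4.4 mol = 0.51 mol; the difference is limited to 1 decimal place (1 s.f.).
Carrying full precision, 0.51 ÷ 0.21 = 2.42857142857… mol; 0.21 has 2 s.f., so the result keeps min(1, 2) = 1 s.f.
Rounded to 1 significant figure: 2 mol.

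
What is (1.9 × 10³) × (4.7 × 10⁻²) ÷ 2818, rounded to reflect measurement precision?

(1.9 × 10³) × (4.7 × 10⁻²) ÷ 2818 = 0.0316891412349…
Multiplication/division keeps the fewest significant figures: 1.9 × 10³ → 2 s.f., 4.7 × 10⁻² → 2 s.f., 2818 → 4 s.f.; limit is 2.
Rounded to 2 significant figures: 0.032.

0.032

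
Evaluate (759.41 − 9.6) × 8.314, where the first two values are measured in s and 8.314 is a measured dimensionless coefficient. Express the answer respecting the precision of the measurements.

6234 s

759.41 s − 9.6 s = 749.81 s; the difference is limited to 1 decimal place (4 s.f.).
Carrying full precision, 749.81 × 8.314 = 6233.92034 s; 8.314 has 4 s.f., so the result keeps min(4, 4) = 4 s.f.
Rounded to 4 significant figures: 6234 s.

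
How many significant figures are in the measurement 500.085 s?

500.085: zeros between nonzero digits are significant.

6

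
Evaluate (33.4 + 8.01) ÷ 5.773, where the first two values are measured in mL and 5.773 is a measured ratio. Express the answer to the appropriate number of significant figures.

33.4 mL + 8.01 mL = 41.41 mL; the sum is limited to 1 decimal place (3 s.f.).
Carrying full precision, 41.41 ÷ 5.773 = 7.17304694266… mL; 5.773 has 4 s.f., so the result keeps min(3, 4) = 3 s.f.
Rounded to 3 significant figures: 7.17 mL.

7.17 mL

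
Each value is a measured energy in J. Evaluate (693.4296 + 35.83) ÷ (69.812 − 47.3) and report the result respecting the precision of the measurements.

693.4296 + 35.83 = 729.2596, limited to 2 d.p. → 5 s.f.; 69.812 − 47.3 = 22.512, limited to 1 d.p. → 3 s.f.
Carrying full precision, 729.2596 ÷ 22.512 = 32.3942608387…; keep min(5, 3) = 3 s.f.
Rounded to 3 significant figures: 32.4.

32.4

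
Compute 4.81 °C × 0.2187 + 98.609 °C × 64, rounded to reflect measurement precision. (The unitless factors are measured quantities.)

6.3 × 10³ °C

4.81 × 0.2187 = 1.051947 → 1.05 °C (3 s.f., last digit at the 10^-2 place).
98.609 × 64 = 6310.976 → 6.3 × 10³ °C (2 s.f., last digit at the 10^2 place).
Sum: 6312.027947 °C; keep the coarser place, 10^2.
Result: 6.3 × 10³ °C.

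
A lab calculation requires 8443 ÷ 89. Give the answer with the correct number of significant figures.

8443 ÷ 89 = 94.8651685393…
Multiplication/division keeps the fewest significant figures: 8443 → 4 s.f., 89 → 2 s.f.; limit is 2.
Rounded to 2 significant figures: 95.

95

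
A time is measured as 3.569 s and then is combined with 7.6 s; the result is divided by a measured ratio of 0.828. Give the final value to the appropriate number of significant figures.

3.569 s + 7.6 s = 11.169 s; the sum is limited to 1 decimal place (3 s.f.).
Carrying full precision, 11.169 ÷ 0.828 = 13.4891304348… s; 0.828 has 3 s.f., so the result keeps min(3, 3) = 3 s.f.
Rounded to 3 significant figures: 13.5 s.

13.5 s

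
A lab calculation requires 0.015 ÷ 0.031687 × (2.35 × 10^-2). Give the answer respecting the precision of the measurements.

1.1 × 10^-2

0.015 ÷ 0.031687 × (2.35 × 10^-2) = 0.0111244358885…
Multiplication/division keeps the fewest significant figures: 0.015 → 2 s.f., 0.031687 → 5 s.f., 2.35 × 10^-2 → 3 s.f.; limit is 2.
Rounded to 2 significant figures: 1.1 × 10^-2.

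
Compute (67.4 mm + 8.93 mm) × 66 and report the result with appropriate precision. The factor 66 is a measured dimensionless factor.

5.0 × 10^3 mm

67.4 mm + 8.93 mm = 76.33 mm; the sum is limited to 1 decimal place (3 s.f.).
Carrying full precision, 76.33 × 66 = 5037.78 mm; 66 has 2 s.f., so the result keeps min(3, 2) = 2 s.f.
Rounded to 2 significant figures: 5.0 × 10^3 mm.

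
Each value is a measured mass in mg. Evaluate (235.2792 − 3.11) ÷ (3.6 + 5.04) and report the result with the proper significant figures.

235.2792 − 3.11 = 232.1692, limited to 2 d.p. → 5 s.f.; 3.6 + 5.04 = 8.64, limited to 1 d.p. → 2 s.f.
Carrying full precision, 232.1692 ÷ 8.64 = 26.8714351852…; keep min(5, 2) = 2 s.f.
Rounded to 2 significant figures: 27.

27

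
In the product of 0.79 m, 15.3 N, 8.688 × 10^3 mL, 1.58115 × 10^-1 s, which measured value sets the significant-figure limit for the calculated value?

0.79 m → 2 s.f.; 15.3 N → 3 s.f.; 8.688 × 10^3 mL → 4 s.f.; 1.58115 × 10^-1 s → 6 s.f.
The fewest is 2 significant figures, from 0.79 m.

0.79 m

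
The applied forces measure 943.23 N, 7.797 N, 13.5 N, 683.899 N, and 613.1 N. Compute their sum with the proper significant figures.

2.2615 × 10³ N

943.23 N + 7.797 N + 13.5 N + 683.899 N + 613.1 N = 2261.526 N.
Addition/subtraction keeps the fewest decimal places: 943.23 → 2 decimal places, 7.797 → 3 decimal places, 13.5 → 1 decimal place, 683.899 → 3 decimal places, 613.1 → 1 decimal place; limit is 1.
Rounded to 1 decimal place: 2.2615 × 10³ N.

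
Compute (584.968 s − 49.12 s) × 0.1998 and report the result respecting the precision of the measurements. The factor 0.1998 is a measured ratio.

107.1 s

584.968 s − 49.12 s = 535.848 s; the difference is limited to 2 decimal places (5 s.f.).
Carrying full precision, 535.848 × 0.1998 = 107.0624304 s; 0.1998 has 4 s.f., so the result keeps min(5, 4) = 4 s.f.
Rounded to 4 significant figures: 107.1 s.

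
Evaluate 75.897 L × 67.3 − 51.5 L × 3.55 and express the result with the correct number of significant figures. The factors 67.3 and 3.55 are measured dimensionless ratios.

4.93 × 10³ L

75.897 × 67.3 = 5107.8681 → 5.11 × 10³ L (3 s.f., last digit at the 10^1 place).
51.5 × 3.55 = 182.825 → 183 L (3 s.f., last digit at the 10^0 place).
Difference: 4925.0431 L; keep the coarser place, 10^1.
Result: 4.93 × 10³ L.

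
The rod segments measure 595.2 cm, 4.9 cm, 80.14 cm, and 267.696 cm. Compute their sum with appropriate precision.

947.9 cm

595.2 cm + 4.9 cm + 80.14 cm + 267.696 cm = 947.936 cm.
Addition/subtraction keeps the fewest decimal places: 595.2 → 1 decimal place, 4.9 → 1 decimal place, 80.14 → 2 decimal places, 267.696 → 3 decimal places; limit is 1.
Rounded to 1 decimal place: 947.9 cm.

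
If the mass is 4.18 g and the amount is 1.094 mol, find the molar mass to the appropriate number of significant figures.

3.82 g/mol

molar mass = 4.18 g ÷ 1.094 mol = 3.82084095064… g/mol.
4.18 has 3 significant figures; 1.094 has 4.
Division/multiplication keeps the fewest: 3 significant figures.
Rounded: 3.82 g/mol.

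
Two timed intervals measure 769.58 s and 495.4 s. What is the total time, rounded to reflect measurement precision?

1265.0 s

769.58 s + 495.4 s = 1264.98 s.
Addition/subtraction keeps the fewest decimal places: 769.58 → 2 decimal places, 495.4 → 1 decimal place; limit is 1.
Rounded to 1 decimal place: 1265.0 s.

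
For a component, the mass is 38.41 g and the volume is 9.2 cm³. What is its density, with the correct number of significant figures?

4.2 g/cm³

density = 38.41 g ÷ 9.2 cm³ = 4.175 g/cm³.
38.41 has 4 significant figures; 9.2 has 2.
Division/multiplication keeps the fewest: 2 significant figures.
Rounded: 4.2 g/cm³.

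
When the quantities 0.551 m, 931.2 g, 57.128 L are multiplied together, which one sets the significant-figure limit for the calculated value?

0.551 m

0.551 m → 3 s.f.; 931.2 g → 4 s.f.; 57.128 L → 5 s.f.
The fewest is 3 significant figures, from 0.551 m.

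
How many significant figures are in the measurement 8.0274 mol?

8.0274: zeros between nonzero digits are significant.

5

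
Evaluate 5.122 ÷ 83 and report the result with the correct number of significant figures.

5.122 ÷ 83 = 0.0617108433735…
Multiplication/division keeps the fewest significant figures: 5.122 → 4 s.f., 83 → 2 s.f.; limit is 2.
Rounded to 2 significant figures: 0.062.

0.062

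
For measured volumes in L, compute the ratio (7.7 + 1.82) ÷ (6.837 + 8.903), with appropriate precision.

7.7 + 1.82 = 9.52, limited to 1 d.p. → 2 s.f.; 6.837 + 8.903 = 15.740, limited to 3 d.p. → 5 s.f.
Carrying full precision, 9.52 ÷ 15.740 = 0.604828462516…; keep min(2, 5) = 2 s.f.
Rounded to 2 significant figures: 0.60.

0.60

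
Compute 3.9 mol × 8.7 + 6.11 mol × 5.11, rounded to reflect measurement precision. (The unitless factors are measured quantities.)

3.9 × 8.7 = 33.93 → 34 mol (2 s.f., last digit at the 10^0 place).
6.11 × 5.11 = 31.2221 → 31.2 mol (3 s.f., last digit at the 10^-1 place).
Sum: 65.1521 mol; keep the coarser place, 10^0.
Result: 65 mol.

65 mol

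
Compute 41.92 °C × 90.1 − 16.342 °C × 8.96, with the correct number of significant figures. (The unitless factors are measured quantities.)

3.63 × 10³ °C

41.92 × 90.1 = 3776.992 → 3.78 × 10³ °C (3 s.f., last digit at the 10^1 place).
16.342 × 8.96 = 146.42432 → 146 °C (3 s.f., last digit at the 10^0 place).
Difference: 3630.56768 °C; keep the coarser place, 10^1.
Result: 3.63 × 10³ °C.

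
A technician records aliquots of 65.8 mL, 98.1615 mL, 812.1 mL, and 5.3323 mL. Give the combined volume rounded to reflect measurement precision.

65.8 mL + 98.1615 mL + 812.1 mL + 5.3323 mL = 981.3938 mL.
Addition/subtraction keeps the fewest decimal places: 65.8 → 1 decimal place, 98.1615 → 4 decimal places, 812.1 → 1 decimal place, 5.3323 → 4 decimal places; limit is 1.
Rounded to 1 decimal place: 9.814 × 10^2 mL.

9.814 × 10^2 mL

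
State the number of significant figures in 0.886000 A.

6

0.886000: leading zeros are not significant; trailing zeros after a decimal point are significant.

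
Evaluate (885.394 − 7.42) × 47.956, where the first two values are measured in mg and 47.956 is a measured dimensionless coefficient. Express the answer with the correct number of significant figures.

885.394 mg − 7.42 mg = 877.974 mg; the difference is limited to 2 decimal places (5 s.f.).
Carrying full precision, 877.974 × 47.956 = 42104.121144 mg; 47.956 has 5 s.f., so the result keeps min(5, 5) = 5 s.f.
Rounded to 5 significant figures: 4.2104 × 10⁴ mg.

4.2104 × 10⁴ mg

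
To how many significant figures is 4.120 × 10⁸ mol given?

4.120 × 10⁸: in scientific notation every digit of the coefficient is significant.

4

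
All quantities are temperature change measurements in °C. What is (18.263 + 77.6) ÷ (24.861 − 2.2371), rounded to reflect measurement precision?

18.263 + 77.6 = 95.863, limited to 1 d.p. → 3 s.f.; 24.861 − 2.2371 = 22.6239, limited to 3 d.p. → 5 s.f.
Carrying full precision, 95.863 ÷ 22.6239 = 4.23724468372…; keep min(3, 5) = 3 s.f.
Rounded to 3 significant figures: 4.24.

4.24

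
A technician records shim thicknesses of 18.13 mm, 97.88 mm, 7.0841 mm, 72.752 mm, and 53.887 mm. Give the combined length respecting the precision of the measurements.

18.13 mm + 97.88 mm + 7.0841 mm + 72.752 mm + 53.887 mm = 249.7331 mm.
Addition/subtraction keeps the fewest decimal places: 18.13 → 2 decimal places, 97.88 → 2 decimal places, 7.0841 → 4 decimal places, 72.752 → 3 decimal places, 53.887 → 3 decimal places; limit is 2.
Rounded to 2 decimal places: 249.73 mm.

249.73 mm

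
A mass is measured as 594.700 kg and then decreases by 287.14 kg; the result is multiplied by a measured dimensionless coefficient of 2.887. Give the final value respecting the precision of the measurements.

594.700 kg − 287.14 kg = 307.560 kg; the difference is limited to 2 decimal places (5 s.f.).
Carrying full precision, 307.560 × 2.887 = 887.92572 kg; 2.887 has 4 s.f., so the result keeps min(5, 4) = 4 s.f.
Rounded to 4 significant figures: 887.9 kg.

887.9 kg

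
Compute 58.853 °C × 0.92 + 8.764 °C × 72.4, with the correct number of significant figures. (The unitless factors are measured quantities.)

689 °C

58.853 × 0.92 = 54.14476 → 54 °C (2 s.f., last digit at the 10^0 place).
8.764 × 72.4 = 634.5136 → 6.35 × 10^2 °C (3 s.f., last digit at the 10^0 place).
Sum: 688.65836 °C; keep the coarser place, 10^0.
Result: 689 °C.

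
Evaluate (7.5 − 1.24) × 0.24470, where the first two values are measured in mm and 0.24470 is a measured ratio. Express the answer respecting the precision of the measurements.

7.5 mm − 1.24 mm = 6.26 mm; the difference is limited to 1 decimal place (2 s.f.).
Carrying full precision, 6.26 × 0.24470 = 1.531822 mm; 0.24470 has 5 s.f., so the result keeps min(2, 5) = 2 s.f.
Rounded to 2 significant figures: 1.5 mm.

1.5 mm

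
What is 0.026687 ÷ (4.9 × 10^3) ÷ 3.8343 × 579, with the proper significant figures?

8.2 × 10^-4

0.026687 ÷ (4.9 × 10^3) ÷ 3.8343 × 579 = 0.000822424708871…
Multiplication/division keeps the fewest significant figures: 0.026687 → 5 s.f., 4.9 × 10^3 → 2 s.f., 3.8343 → 5 s.f., 579 → 3 s.f.; limit is 2.
Rounded to 2 significant figures: 8.2 × 10^-4.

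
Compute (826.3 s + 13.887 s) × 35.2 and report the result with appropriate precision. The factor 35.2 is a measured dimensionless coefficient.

826.3 s + 13.887 s = 840.187 s; the sum is limited to 1 decimal place (4 s.f.).
Carrying full precision, 840.187 × 35.2 = 29574.5824 s; 35.2 has 3 s.f., so the result keeps min(4, 3) = 3 s.f.
Rounded to 3 significant figures: 2.96 × 10^4 s.

2.96 × 10^4 s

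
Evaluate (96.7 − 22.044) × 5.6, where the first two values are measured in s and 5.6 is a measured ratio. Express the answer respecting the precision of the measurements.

4.2 × 10^2 s

96.7 s − 22.044 s = 74.656 s; the difference is limited to 1 decimal place (3 s.f.).
Carrying full precision, 74.656 × 5.6 = 418.0736 s; 5.6 has 2 s.f., so the result keeps min(3, 2) = 2 s.f.
Rounded to 2 significant figures: 4.2 × 10^2 s.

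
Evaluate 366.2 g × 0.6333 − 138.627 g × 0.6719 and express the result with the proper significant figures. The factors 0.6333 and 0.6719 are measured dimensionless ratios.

366.2 × 0.6333 = 231.91446 → 231.9 g (4 s.f., last digit at the 10^-1 place).
138.627 × 0.6719 = 93.1434813 → 93.14 g (4 s.f., last digit at the 10^-2 place).
Difference: 138.7709787 g; keep the coarser place, 10^-1.
Result: 1.388 × 10² g.

1.388 × 10² g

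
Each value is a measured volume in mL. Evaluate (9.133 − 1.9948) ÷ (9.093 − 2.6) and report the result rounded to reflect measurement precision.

9.133 − 1.9948 = 7.1382, limited to 3 d.p. → 4 s.f.; 9.093 − 2.6 = 6.493, limited to 1 d.p. → 2 s.f.
Carrying full precision, 7.1382 ÷ 6.493 = 1.09936855075…; keep min(4, 2) = 2 s.f.
Rounded to 2 significant figures: 1.1.

1.1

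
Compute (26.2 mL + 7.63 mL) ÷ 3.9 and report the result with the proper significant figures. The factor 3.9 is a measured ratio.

8.7 mL

26.2 mL + 7.63 mL = 33.83 mL; the sum is limited to 1 decimal place (3 s.f.).
Carrying full precision, 33.83 ÷ 3.9 = 8.67435897436… mL; 3.9 has 2 s.f., so the result keeps min(3, 2) = 2 s.f.
Rounded to 2 significant figures: 8.7 mL.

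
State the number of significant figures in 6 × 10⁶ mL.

1

6 × 10⁶: in scientific notation every digit of the coefficient is significant.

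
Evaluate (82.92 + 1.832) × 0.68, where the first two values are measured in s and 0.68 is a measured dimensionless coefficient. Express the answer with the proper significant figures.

58 s

82.92 s + 1.832 s = 84.752 s; the sum is limited to 2 decimal places (4 s.f.).
Carrying full precision, 84.752 × 0.68 = 57.63136 s; 0.68 has 2 s.f., so the result keeps min(4, 2) = 2 s.f.
Rounded to 2 significant figures: 58 s.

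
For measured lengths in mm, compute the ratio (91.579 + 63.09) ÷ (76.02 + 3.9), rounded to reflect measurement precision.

1.94

91.579 + 63.09 = 154.669, limited to 2 d.p. → 5 s.f.; 76.02 + 3.9 = 79.92, limited to 1 d.p. → 3 s.f.
Carrying full precision, 154.669 ÷ 79.92 = 1.9352977978…; keep min(5, 3) = 3 s.f.
Rounded to 3 significant figures: 1.94.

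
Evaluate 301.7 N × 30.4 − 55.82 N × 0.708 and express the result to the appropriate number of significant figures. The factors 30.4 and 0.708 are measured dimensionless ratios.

301.7 × 30.4 = 9171.68 → 9.17 × 10^3 N (3 s.f., last digit at the 10^1 place).
55.82 × 0.708 = 39.52056 → 39.5 N (3 s.f., last digit at the 10^-1 place).
Difference: 9132.15944 N; keep the coarser place, 10^1.
Result: 9.13 × 10^3 N.

9.13 × 10^3 N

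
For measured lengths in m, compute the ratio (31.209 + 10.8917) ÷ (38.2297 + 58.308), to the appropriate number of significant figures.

31.209 + 10.8917 = 42.1007, limited to 3 d.p. → 5 s.f.; 38.2297 + 58.308 = 96.5377, limited to 3 d.p. → 5 s.f.
Carrying full precision, 42.1007 ÷ 96.5377 = 0.436106308727…; keep min(5, 5) = 5 s.f.
Rounded to 5 significant figures: 4.3611 × 10⁻¹.

4.3611 × 10⁻¹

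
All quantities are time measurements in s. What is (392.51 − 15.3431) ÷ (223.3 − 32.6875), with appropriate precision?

392.51 − 15.3431 = 377.1669, limited to 2 d.p. → 5 s.f.; 223.3 − 32.6875 = 190.6125, limited to 1 d.p. → 4 s.f.
Carrying full precision, 377.1669 ÷ 190.6125 = 1.97871021051…; keep min(5, 4) = 4 s.f.
Rounded to 4 significant figures: 1.979.

1.979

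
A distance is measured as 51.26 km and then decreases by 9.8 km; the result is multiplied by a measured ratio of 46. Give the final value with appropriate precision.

51.26 km − 9.8 km = 41.46 km; the difference is limited to 1 decimal place (3 s.f.).
Carrying full precision, 41.46 × 46 = 1907.16 km; 46 has 2 s.f., so the result keeps min(3, 2) = 2 s.f.
Rounded to 2 significant figures: 1.9 × 10³ km.

1.9 × 10³ km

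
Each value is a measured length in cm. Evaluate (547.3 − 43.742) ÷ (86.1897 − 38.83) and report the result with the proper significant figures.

10.63

547.3 − 43.742 = 503.558, limited to 1 d.p. → 4 s.f.; 86.1897 − 38.83 = 47.3597, limited to 2 d.p. → 4 s.f.
Carrying full precision, 503.558 ÷ 47.3597 = 10.6326264736…; keep min(4, 4) = 4 s.f.
Rounded to 4 significant figures: 10.63.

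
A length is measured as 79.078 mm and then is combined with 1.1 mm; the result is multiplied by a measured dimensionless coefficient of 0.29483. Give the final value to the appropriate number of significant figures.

79.078 mm + 1.1 mm = 80.178 mm; the sum is limited to 1 decimal place (3 s.f.).
Carrying full precision, 80.178 × 0.29483 = 23.63887974 mm; 0.29483 has 5 s.f., so the result keeps min(3, 5) = 3 s.f.
Rounded to 3 significant figures: 23.6 mm.

23.6 mm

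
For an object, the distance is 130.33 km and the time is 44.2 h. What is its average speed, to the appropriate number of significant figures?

2.95 km/h

average speed = 130.33 km ÷ 44.2 h = 2.94864253394… km/h.
130.33 has 5 significant figures; 44.2 has 3.
Division/multiplication keeps the fewest: 3 significant figures.
Rounded: 2.95 km/h.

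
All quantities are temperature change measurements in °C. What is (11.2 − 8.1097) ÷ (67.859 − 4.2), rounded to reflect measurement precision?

4.9 × 10^-2

11.2 − 8.1097 = 3.0903, limited to 1 d.p. → 2 s.f.; 67.859 − 4.2 = 63.659, limited to 1 d.p. → 3 s.f.
Carrying full precision, 3.0903 ÷ 63.659 = 0.048544589139…; keep min(2, 3) = 2 s.f.
Rounded to 2 significant figures: 4.9 × 10^-2.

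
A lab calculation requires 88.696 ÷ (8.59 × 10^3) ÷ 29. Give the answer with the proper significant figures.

3.6 × 10^-4

88.696 ÷ (8.59 × 10^3) ÷ 29 = 0.000356051543495…
Multiplication/division keeps the fewest significant figures: 88.696 → 5 s.f., 8.59 × 10^3 → 3 s.f., 29 → 2 s.f.; limit is 2.
Rounded to 2 significant figures: 3.6 × 10^-4.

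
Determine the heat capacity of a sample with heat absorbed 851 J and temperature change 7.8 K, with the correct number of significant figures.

heat capacity = 851 J ÷ 7.8 K = 109.102564103… J/K.
851 has 3 significant figures; 7.8 has 2.
Division/multiplication keeps the fewest: 2 significant figures.
Rounded: 1.1 × 10^2 J/K.

1.1 × 10^2 J/K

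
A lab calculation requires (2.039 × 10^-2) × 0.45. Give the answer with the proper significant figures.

(2.039 × 10^-2) × 0.45 = 0.0091755
Multiplication/division keeps the fewest significant figures: 2.039 × 10^-2 → 4 s.f., 0.45 → 2 s.f.; limit is 2.
Rounded to 2 significant figures: 0.0092.

0.0092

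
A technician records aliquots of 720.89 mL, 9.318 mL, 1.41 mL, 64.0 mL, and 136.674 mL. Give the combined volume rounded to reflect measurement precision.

932.3 mL

720.89 mL + 9.318 mL + 1.41 mL + 64.0 mL + 136.674 mL = 932.292 mL.
Addition/subtraction keeps the fewest decimal places: 720.89 → 2 decimal places, 9.318 → 3 decimal places, 1.41 → 2 decimal places, 64.0 → 1 decimal place, 136.674 → 3 decimal places; limit is 1.
Rounded to 1 decimal place: 932.3 mL.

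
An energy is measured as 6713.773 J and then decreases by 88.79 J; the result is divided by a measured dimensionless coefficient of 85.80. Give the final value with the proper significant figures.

77.21 J

6713.773 J − 88.79 J = 6624.983 J; the difference is limited to 2 decimal places (6 s.f.).
Carrying full precision, 6624.983 ÷ 85.80 = 77.2142540793… J; 85.80 has 4 s.f., so the result keeps min(6, 4) = 4 s.f.
Rounded to 4 significant figures: 77.21 J.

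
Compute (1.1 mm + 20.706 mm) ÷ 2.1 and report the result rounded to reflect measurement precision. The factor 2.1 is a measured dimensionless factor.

10. mm

1.1 mm + 20.706 mm = 21.806 mm; the sum is limited to 1 decimal place (3 s.f.).
Carrying full precision, 21.806 ÷ 2.1 = 10.3838095238… mm; 2.1 has 2 s.f., so the result keeps min(3, 2) = 2 s.f.
Rounded to 2 significant figures: 10. mm.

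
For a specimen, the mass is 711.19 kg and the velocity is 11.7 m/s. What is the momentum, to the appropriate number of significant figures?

8.32 × 10^3 kg·m/s

momentum = 711.19 kg × 11.7 m/s = 8320.923 kg·m/s.
711.19 has 5 significant figures; 11.7 has 3.
Division/multiplication keeps the fewest: 3 significant figures.
Rounded: 8.32 × 10^3 kg·m/s.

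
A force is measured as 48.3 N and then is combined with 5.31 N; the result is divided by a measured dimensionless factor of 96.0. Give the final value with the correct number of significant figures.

5.58 × 10^-1 N

48.3 N + 5.31 N = 53.61 N; the sum is limited to 1 decimal place (3 s.f.).
Carrying full precision, 53.61 ÷ 96.0 = 0.5584375 N; 96.0 has 3 s.f., so the result keeps min(3, 3) = 3 s.f.
Rounded to 3 significant figures: 5.58 × 10^-1 N.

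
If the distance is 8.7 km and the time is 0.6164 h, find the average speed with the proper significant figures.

14 km/h

average speed = 8.7 km ÷ 0.6164 h = 14.1142115509… km/h.
8.7 has 2 significant figures; 0.6164 has 4.
Division/multiplication keeps the fewest: 2 significant figures.
Rounded: 14 km/h.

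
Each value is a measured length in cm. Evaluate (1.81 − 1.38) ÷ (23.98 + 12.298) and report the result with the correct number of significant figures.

0.012

1.81 − 1.38 = 0.43, limited to 2 d.p. → 2 s.f.; 23.98 + 12.298 = 36.278, limited to 2 d.p. → 4 s.f.
Carrying full precision, 0.43 ÷ 36.278 = 0.0118529136116…; keep min(2, 4) = 2 s.f.
Rounded to 2 significant figures: 0.012.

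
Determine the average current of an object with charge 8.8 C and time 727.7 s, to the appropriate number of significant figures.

0.012 A

average current = 8.8 C ÷ 727.7 s = 0.0120928954239… A.
8.8 has 2 significant figures; 727.7 has 4.
Division/multiplication keeps the fewest: 2 significant figures.
Rounded: 0.012 A.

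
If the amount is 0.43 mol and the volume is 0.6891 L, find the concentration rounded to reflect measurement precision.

0.62 mol/L

concentration = 0.43 mol ÷ 0.6891 L = 0.624002321869… mol/L.
0.43 has 2 significant figures; 0.6891 has 4.
Division/multiplication keeps the fewest: 2 significant figures.
Rounded: 0.62 mol/L.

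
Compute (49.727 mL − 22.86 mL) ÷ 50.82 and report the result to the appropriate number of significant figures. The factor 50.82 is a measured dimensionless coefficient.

49.727 mL − 22.86 mL = 26.867 mL; the difference is limited to 2 decimal places (4 s.f.).
Carrying full precision, 26.867 ÷ 50.82 = 0.528669815033… mL; 50.82 has 4 s.f., so the result keeps min(4, 4) = 4 s.f.
Rounded to 4 significant figures: 0.5287 mL.

0.5287 mL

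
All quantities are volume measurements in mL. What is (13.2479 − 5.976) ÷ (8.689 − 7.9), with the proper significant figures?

13.2479 − 5.976 = 7.2719, limited to 3 d.p. → 4 s.f.; 8.689 − 7.9 = 0.789, limited to 1 d.p. → 1 s.f.
Carrying full precision, 7.2719 ÷ 0.789 = 9.21660329531…; keep min(4, 1) = 1 s.f.
Rounded to 1 significant figure: 9.

9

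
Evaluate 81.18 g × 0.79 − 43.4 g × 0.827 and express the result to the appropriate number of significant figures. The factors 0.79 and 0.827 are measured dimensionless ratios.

28 g

81.18 × 0.79 = 64.1322 → 64 g (2 s.f., last digit at the 10^0 place).
43.4 × 0.827 = 35.8918 → 35.9 g (3 s.f., last digit at the 10^-1 place).
Difference: 28.2404 g; keep the coarser place, 10^0.
Result: 28 g.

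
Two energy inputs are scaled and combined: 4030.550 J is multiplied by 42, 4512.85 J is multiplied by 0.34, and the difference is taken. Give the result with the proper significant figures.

1.7 × 10⁵ J

4030.550 × 42 = 169283.1 → 1.7 × 10⁵ J (2 s.f., last digit at the 10^4 place).
4512.85 × 0.34 = 1534.369 → 1.5 × 10³ J (2 s.f., last digit at the 10^2 place).
Difference: 167748.731 J; keep the coarser place, 10^4.
Result: 1.7 × 10⁵ J.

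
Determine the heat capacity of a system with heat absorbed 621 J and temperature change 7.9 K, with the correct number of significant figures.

heat capacity = 621 J ÷ 7.9 K = 78.6075949367… J/K.
621 has 3 significant figures; 7.9 has 2.
Division/multiplication keeps the fewest: 2 significant figures.
Rounded: 79 J/K.

79 J/K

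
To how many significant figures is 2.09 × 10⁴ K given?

3

2.09 × 10⁴: in scientific notation every digit of the coefficient is significant.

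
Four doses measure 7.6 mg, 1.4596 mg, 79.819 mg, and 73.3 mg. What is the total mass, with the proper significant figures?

1.622 × 10^2 mg

7.6 mg + 1.4596 mg + 79.819 mg + 73.3 mg = 162.1786 mg.
Addition/subtraction keeps the fewest decimal places: 7.6 → 1 decimal place, 1.4596 → 4 decimal places, 79.819 → 3 decimal places, 73.3 → 1 decimal place; limit is 1.
Rounded to 1 decimal place: 1.622 × 10^2 mg.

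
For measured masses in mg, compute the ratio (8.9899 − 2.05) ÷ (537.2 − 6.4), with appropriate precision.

0.0131

8.9899 − 2.05 = 6.9399, limited to 2 d.p. → 3 s.f.; 537.2 − 6.4 = 530.8, limited to 1 d.p. → 4 s.f.
Carrying full precision, 6.9399 ÷ 530.8 = 0.0130744159759…; keep min(3, 4) = 3 s.f.
Rounded to 3 significant figures: 0.0131.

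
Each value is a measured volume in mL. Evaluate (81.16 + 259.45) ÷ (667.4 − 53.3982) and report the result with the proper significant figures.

0.5547

81.16 + 259.45 = 340.61, limited to 2 d.p. → 5 s.f.; 667.4 − 53.3982 = 614.0018, limited to 1 d.p. → 4 s.f.
Carrying full precision, 340.61 ÷ 614.0018 = 0.554737787414…; keep min(5, 4) = 4 s.f.
Rounded to 4 significant figures: 0.5547.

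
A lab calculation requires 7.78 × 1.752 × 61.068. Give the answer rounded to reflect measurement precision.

832

7.78 × 1.752 × 61.068 = 832.39103808
Multiplication/division keeps the fewest significant figures: 7.78 → 3 s.f., 1.752 → 4 s.f., 61.068 → 5 s.f.; limit is 3.
Rounded to 3 significant figures: 832.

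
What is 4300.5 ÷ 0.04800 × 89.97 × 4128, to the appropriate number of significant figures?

4300.5 ÷ 0.04800 × 89.97 × 4128 = 3.327477471 × 10^10
Multiplication/division keeps the fewest significant figures: 4300.5 → 5 s.f., 0.04800 → 4 s.f., 89.97 → 4 s.f., 4128 → 4 s.f.; limit is 4.
Rounded to 4 significant figures: 3.327 × 10¹⁰.

3.327 × 10¹⁰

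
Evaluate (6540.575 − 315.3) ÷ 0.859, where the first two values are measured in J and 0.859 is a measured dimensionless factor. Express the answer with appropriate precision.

7.25 × 10^3 J

6540.575 J − 315.3 J = 6225.275 J; the difference is limited to 1 decimal place (5 s.f.).
Carrying full precision, 6225.275 ÷ 0.859 = 7247.11874272… J; 0.859 has 3 s.f., so the result keeps min(5, 3) = 3 s.f.
Rounded to 3 significant figures: 7.25 × 10^3 J.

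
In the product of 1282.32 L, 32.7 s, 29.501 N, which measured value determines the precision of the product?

1282.32 L → 6 s.f.; 32.7 s → 3 s.f.; 29.501 N → 5 s.f.
The fewest is 3 significant figures, from 32.7 s.

32.7 s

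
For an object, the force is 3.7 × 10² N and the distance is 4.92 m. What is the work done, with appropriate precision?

1.8 × 10³ J

work done = 3.7 × 10² N × 4.92 m = 1820.4 J.
3.7 × 10² has 2 significant figures; 4.92 has 3.
Division/multiplication keeps the fewest: 2 significant figures.
Rounded: 1.8 × 10³ J.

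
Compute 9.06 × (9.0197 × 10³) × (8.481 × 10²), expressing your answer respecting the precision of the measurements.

6.93 × 10⁷

9.06 × (9.0197 × 10³) × (8.481 × 10²) = 69305444.5842
Multiplication/division keeps the fewest significant figures: 9.06 → 3 s.f., 9.0197 × 10³ → 5 s.f., 8.481 × 10² → 4 s.f.; limit is 3.
Rounded to 3 significant figures: 6.93 × 10⁷.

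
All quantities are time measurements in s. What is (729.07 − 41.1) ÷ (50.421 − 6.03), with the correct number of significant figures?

15.50

729.07 − 41.1 = 687.97, limited to 1 d.p. → 4 s.f.; 50.421 − 6.03 = 44.391, limited to 2 d.p. → 4 s.f.
Carrying full precision, 687.97 ÷ 44.391 = 15.4979612985…; keep min(4, 4) = 4 s.f.
Rounded to 4 significant figures: 15.50.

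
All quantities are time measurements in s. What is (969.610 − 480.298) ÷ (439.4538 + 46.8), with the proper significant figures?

969.610 − 480.298 = 489.312, limited to 3 d.p. → 6 s.f.; 439.4538 + 46.8 = 486.2538, limited to 1 d.p. → 4 s.f.
Carrying full precision, 489.312 ÷ 486.2538 = 1.00628930818…; keep min(6, 4) = 4 s.f.
Rounded to 4 significant figures: 1.006.

1.006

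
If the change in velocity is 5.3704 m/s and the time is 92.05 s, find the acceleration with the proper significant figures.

acceleration = 5.3704 m/s ÷ 92.05 s = 0.0583422053232… m/s².
5.3704 has 5 significant figures; 92.05 has 4.
Division/multiplication keeps the fewest: 4 significant figures.
Rounded: 5.834 × 10^-2 m/s².

5.834 × 10^-2 m/s²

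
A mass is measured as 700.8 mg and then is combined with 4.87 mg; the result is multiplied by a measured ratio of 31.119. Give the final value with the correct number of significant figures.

2.196 × 10⁴ mg

700.8 mg + 4.87 mg = 705.67 mg; the sum is limited to 1 decimal place (4 s.f.).
Carrying full precision, 705.67 × 31.119 = 21959.74473 mg; 31.119 has 5 s.f., so the result keeps min(4, 5) = 4 s.f.
Rounded to 4 significant figures: 2.196 × 10⁴ mg.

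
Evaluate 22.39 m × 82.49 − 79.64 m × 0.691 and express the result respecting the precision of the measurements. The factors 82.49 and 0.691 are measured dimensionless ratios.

1.792 × 10^3 m

22.39 × 82.49 = 1846.9511 → 1847 m (4 s.f., last digit at the 10^0 place).
79.64 × 0.691 = 55.03124 → 55.0 m (3 s.f., last digit at the 10^-1 place).
Difference: 1791.91986 m; keep the coarser place, 10^0.
Result: 1.792 × 10^3 m.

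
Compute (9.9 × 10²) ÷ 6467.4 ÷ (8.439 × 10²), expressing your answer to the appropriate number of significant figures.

1.8 × 10⁻⁴

(9.9 × 10²) ÷ 6467.4 ÷ (8.439 × 10²) = 0.000181390478062…
Multiplication/division keeps the fewest significant figures: 9.9 × 10² → 2 s.f., 6467.4 → 5 s.f., 8.439 × 10² → 4 s.f.; limit is 2.
Rounded to 2 significant figures: 1.8 × 10⁻⁴.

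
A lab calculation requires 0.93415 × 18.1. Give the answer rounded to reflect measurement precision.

16.9

0.93415 × 18.1 = 16.908115
Multiplication/division keeps the fewest significant figures: 0.93415 → 5 s.f., 18.1 → 3 s.f.; limit is 3.
Rounded to 3 significant figures: 16.9.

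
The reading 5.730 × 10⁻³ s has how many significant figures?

4

5.730 × 10⁻³: in scientific notation every digit of the coefficient is significant.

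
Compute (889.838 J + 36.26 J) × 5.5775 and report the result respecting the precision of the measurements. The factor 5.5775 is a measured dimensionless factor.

889.838 J + 36.26 J = 926.098 J; the sum is limited to 2 decimal places (5 s.f.).
Carrying full precision, 926.098 × 5.5775 = 5165.311595 J; 5.5775 has 5 s.f., so the result keeps min(5, 5) = 5 s.f.
Rounded to 5 significant figures: 5165.3 J.

5165.3 J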